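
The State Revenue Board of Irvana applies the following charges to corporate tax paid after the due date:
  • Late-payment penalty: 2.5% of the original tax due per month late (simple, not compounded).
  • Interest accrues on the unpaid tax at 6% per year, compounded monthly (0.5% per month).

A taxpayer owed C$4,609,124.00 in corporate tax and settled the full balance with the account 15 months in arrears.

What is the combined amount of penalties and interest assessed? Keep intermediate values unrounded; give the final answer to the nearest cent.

C$2,086,470.87

Late-payment penalty = 2.5% × C$4,609,124.00 × 15 mo = C$1,728,421.50
Interest: C$4,609,124.00 × ((1 + 0.005)^15 − 1) = C$4,609,124.00 × 0.0776827… = C$358,049.3702…
Penalties + interest = C$1,728,421.5000 + C$358,049.3702… = C$2,086,470.87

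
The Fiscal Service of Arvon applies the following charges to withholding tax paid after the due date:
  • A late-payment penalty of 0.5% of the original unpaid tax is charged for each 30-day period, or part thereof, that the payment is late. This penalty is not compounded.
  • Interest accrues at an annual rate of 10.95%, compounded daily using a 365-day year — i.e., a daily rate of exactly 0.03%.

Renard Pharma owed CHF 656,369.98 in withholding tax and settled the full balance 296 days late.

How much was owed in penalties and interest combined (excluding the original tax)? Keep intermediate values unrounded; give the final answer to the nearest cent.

CHF 93,760.82

Penalty periods: ⌈296/30⌉ = 10; penalty = 10 × 0.5% × CHF 656,369.98 = CHF 32,818.50…
Interest: CHF 656,369.98 × ((1 + 0.0003)^296 − 1) = CHF 656,369.98 × 0.09284751… = CHF 60,942.3171…
Penalties + interest = CHF 32,818.4990 + CHF 60,942.3171… = CHF 93,760.82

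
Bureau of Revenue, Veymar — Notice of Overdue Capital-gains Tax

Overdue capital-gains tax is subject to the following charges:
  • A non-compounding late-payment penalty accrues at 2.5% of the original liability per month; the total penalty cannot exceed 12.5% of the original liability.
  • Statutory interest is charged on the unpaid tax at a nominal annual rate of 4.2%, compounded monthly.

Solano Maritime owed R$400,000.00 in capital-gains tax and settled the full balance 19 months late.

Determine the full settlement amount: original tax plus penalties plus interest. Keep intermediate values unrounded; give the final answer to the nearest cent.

Penalty (uncapped): 19 × 2.5% × R$400,000.00 = R$190,000.00; cap = 12.5% × R$400,000.00 = R$50,000.00 → penalty = R$50,000.00
Interest (4.2%/yr ÷ 12 = 0.35%/month): R$400,000.00 × ((1 + 0.0035)^19 − 1) = R$27,454.7535…
Total = R$400,000.00 + R$50,000.0000 + R$27,454.7535… = R$477,454.75

R$477,454.75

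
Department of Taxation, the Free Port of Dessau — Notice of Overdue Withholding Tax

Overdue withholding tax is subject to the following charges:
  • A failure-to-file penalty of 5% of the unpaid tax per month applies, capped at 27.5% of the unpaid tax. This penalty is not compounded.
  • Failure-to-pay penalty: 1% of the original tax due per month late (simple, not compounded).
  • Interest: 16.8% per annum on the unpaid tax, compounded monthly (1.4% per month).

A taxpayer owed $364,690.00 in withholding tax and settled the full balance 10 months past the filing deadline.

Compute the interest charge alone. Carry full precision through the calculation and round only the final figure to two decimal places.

Interest: $364,690.00 × ((1 + 0.014)^10 − 1) = $364,690.00 × 0.1491575… = $54,396.2430…

$54,396.24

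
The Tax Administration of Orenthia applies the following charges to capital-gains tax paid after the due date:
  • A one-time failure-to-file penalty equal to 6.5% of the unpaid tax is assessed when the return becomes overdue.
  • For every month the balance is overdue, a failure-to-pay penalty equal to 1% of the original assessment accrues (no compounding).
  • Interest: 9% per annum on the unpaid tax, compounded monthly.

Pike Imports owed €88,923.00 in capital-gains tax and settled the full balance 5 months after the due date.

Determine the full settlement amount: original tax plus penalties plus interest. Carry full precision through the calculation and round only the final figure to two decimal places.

Failure-to-file penalty: 6.5% × €88,923.00 = €5,780.00…
Failure-to-pay penalty: 5 × 1% × €88,923.00 = €4,446.15
Interest (9%/yr ÷ 12 = 0.75%/month): €88,923.00 × ((1 + 0.0075)^5 − 1) = €3,385.0082…
Total = €88,923.00 + €10,226.1450 + €3,385.0082… = €102,534.15

€102,534.15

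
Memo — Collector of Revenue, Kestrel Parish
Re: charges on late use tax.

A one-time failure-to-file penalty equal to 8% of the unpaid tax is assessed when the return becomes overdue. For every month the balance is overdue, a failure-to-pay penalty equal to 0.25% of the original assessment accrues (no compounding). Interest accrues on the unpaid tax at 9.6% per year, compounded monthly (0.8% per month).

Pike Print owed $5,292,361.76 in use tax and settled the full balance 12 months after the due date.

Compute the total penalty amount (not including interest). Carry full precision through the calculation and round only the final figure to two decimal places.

Failure-to-file penalty: 8% × $5,292,361.76 = $423,388.94…
Failure-to-pay penalty = 0.25% × $5,292,361.76 × 12 mo = $158,770.85…
Total penalty = $423,388.94… + $158,770.85… = $582,159.79

$582,159.79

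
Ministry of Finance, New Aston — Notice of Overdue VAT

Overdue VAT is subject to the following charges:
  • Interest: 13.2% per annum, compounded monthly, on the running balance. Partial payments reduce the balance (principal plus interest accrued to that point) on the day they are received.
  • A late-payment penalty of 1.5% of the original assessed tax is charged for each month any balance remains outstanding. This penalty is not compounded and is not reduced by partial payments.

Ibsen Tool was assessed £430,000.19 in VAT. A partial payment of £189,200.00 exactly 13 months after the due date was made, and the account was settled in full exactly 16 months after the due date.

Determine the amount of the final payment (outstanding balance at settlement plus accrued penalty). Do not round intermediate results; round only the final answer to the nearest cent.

Monthly rate = 13.2% ÷ 12 = 1.1%
Balance at month 13: £430,000.1900 × (1 + 0.011)^13 = £495,716.8372…
After £189,200.00 payment: £495,716.8372… − £189,200.00 = £306,516.8372…
Balance at month 16: £306,516.8372… × (1 + 0.011)^3 = £316,743.5665…
Penalty: 16 × 1.5% × £430,000.19 = £103,200.05…
Final settlement = outstanding balance + penalty = £316,743.5665… + £103,200.05… = £419,943.61

£419,943.61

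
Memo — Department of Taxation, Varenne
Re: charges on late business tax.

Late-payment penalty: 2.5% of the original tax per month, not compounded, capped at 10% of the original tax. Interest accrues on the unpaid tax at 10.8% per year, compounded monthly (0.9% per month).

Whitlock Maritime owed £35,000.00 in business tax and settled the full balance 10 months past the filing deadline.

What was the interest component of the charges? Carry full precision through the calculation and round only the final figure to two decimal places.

£3,280.69

Interest: £35,000.00 × ((1 + 0.009)^10 − 1) = £35,000.00 × 0.0937339… = £3,280.6855…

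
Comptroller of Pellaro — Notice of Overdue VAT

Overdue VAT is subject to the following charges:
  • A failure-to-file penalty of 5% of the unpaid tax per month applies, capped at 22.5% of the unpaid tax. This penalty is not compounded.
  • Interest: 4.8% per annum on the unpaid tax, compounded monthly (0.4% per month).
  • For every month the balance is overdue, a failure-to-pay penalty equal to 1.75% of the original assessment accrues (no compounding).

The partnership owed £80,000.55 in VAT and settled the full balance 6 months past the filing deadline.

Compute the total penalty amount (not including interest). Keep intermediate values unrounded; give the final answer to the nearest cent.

£26,400.18

Failure-to-file: 6 × 5% × £80,000.55 = £24,000.17…, capped at 22.5% × £80,000.55 = £18,000.12…
Failure-to-pay penalty: 6 × 1.75% × £80,000.55 = £8,400.06…
Total penalty = £18,000.12… + £8,400.06… = £26,400.18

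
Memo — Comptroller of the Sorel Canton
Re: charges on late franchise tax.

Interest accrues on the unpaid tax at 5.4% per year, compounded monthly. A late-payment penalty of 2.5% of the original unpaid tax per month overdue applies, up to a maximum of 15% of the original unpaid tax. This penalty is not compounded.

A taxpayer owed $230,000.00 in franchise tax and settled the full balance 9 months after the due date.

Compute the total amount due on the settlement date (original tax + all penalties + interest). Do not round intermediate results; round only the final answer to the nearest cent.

Penalty (uncapped): 9 × 2.5% × $230,000.00 = $51,750.00; cap = 15% × $230,000.00 = $34,500.00 → penalty = $34,500.00
Interest (5.4%/yr ÷ 12 = 0.45%/month): $230,000.00 × ((1 + 0.0045)^9 − 1) = $9,484.4425…
Total = $230,000.00 + $34,500.0000 + $9,484.4425… = $273,984.44

$273,984.44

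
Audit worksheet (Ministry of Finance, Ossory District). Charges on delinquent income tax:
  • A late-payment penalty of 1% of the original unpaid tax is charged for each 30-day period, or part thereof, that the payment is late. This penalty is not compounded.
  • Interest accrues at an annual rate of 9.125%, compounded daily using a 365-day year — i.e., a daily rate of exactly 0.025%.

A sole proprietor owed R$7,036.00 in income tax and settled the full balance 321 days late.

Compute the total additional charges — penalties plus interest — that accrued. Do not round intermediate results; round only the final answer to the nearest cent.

Penalty periods: ⌈321/30⌉ = 11; penalty = 11 × 1% × R$7,036.00 = R$773.96
Interest: R$7,036.00 × ((1 + 0.00025)^321 − 1) = R$7,036.00 × 0.08354706… = R$587.8371…
Penalties + interest = R$773.9600 + R$587.8371… = R$1,361.80

R$1,361.80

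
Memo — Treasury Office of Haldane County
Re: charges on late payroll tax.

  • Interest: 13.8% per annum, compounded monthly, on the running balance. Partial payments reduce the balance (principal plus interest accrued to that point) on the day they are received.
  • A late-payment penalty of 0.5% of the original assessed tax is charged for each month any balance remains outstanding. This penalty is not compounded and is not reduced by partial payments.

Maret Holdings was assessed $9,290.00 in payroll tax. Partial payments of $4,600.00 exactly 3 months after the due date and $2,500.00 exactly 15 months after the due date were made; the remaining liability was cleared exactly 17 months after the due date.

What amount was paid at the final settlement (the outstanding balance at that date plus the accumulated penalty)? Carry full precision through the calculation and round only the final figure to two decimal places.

$4,116.52

Monthly rate = 13.8% ÷ 12 = 1.15%
Balance at month 3: $9,290.0000 × (1 + 0.0115)^3 = $9,614.2049…
After $4,600.00 payment: $9,614.2049… − $4,600.00 = $5,014.2049…
Balance at month 15: $5,014.2049… × (1 + 0.0115)^12 = $5,751.6536…
After $2,500.00 payment: $5,751.6536… − $2,500.00 = $3,251.6536…
Balance at month 17: $3,251.6536… × (1 + 0.0115)^2 = $3,326.8717…
Penalty: 17 × 0.5% × $9,290.00 = $789.65
Final settlement = outstanding balance + penalty = $3,326.8717… + $789.65 = $4,116.52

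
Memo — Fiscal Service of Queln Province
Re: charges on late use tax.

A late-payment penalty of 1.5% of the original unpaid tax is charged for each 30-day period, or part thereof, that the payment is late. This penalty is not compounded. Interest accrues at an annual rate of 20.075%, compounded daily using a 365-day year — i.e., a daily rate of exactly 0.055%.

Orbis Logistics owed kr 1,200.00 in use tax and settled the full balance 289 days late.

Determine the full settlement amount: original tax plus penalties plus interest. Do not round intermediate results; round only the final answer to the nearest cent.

kr 1,586.67

Penalty periods: ⌈289/30⌉ = 10; penalty = 10 × 1.5% × kr 1,200.00 = kr 180.00
Interest: kr 1,200.00 × ((1 + 0.00055)^289 − 1) = kr 1,200.00 × 0.17222811… = kr 206.6737…
Total = kr 1,200.00 + kr 180.0000 + kr 206.6737… = kr 1,586.67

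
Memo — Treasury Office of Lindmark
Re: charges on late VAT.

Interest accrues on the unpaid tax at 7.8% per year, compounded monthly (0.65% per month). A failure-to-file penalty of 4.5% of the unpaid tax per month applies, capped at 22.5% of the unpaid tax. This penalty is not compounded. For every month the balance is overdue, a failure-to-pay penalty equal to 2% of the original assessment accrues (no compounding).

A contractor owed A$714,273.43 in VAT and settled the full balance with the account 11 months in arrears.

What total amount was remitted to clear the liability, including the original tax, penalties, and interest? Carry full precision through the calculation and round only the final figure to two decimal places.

Failure-to-file: 11 × 4.5% × A$714,273.43 = A$353,565.35…, capped at 22.5% × A$714,273.43 = A$160,711.52…
Failure-to-pay penalty: 11 × 2% × A$714,273.43 = A$157,140.15…
Interest: A$714,273.43 × ((1 + 0.0065)^11 − 1) = A$714,273.43 × 0.0738697… = A$52,763.1337…
Total = A$714,273.43 + A$317,851.6764… + A$52,763.1337… = A$1,084,888.24

A$1,084,888.24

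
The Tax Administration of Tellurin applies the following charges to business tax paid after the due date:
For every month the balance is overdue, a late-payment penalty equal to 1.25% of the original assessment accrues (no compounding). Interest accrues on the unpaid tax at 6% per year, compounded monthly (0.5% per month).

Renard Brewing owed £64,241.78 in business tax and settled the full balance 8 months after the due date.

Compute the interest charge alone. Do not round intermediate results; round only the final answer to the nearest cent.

Interest: £64,241.78 × ((1 + 0.005)^8 − 1) = £64,241.78 × 0.0407070… = £2,615.0930…

£2,615.09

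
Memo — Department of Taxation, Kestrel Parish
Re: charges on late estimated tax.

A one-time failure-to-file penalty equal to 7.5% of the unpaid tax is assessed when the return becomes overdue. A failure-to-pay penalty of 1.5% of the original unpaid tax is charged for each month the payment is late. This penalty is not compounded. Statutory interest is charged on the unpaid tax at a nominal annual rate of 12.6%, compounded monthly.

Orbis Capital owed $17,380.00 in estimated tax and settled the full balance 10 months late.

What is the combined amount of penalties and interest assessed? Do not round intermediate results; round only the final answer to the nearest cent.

$5,824.09

Failure-to-file penalty: 7.5% × $17,380.00 = $1,303.50
Failure-to-pay penalty = 1.5% × $17,380.00 × 10 mo = $2,607.00
Interest (12.6%/yr ÷ 12 = 1.05%/month): $17,380.00 × ((1 + 0.0105)^10 − 1) = $1,913.5858…
Penalties + interest = $3,910.5000 + $1,913.5858… = $5,824.09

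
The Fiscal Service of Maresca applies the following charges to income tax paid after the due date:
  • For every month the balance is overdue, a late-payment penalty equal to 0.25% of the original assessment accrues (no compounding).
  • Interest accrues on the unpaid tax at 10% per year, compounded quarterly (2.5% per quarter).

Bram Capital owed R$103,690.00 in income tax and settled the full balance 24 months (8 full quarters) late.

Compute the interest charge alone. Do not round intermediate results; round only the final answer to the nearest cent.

Interest: R$103,690.00 × ((1 + 0.025)^8 − 1) = R$103,690.00 × 0.2184029… = R$22,646.1964…

R$22,646.20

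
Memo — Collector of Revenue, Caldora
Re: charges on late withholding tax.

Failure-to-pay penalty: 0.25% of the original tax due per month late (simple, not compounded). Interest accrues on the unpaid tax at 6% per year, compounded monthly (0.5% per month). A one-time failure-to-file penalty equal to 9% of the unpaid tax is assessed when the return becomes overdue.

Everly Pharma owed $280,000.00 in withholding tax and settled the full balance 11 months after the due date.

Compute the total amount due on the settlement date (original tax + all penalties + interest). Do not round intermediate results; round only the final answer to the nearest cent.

Failure-to-file penalty: 9% × $280,000.00 = $25,200.00
Failure-to-pay penalty = 0.25% × $280,000.00 × 11 mo = $7,700.00
Interest: $280,000.00 × ((1 + 0.005)^11 − 1) = $280,000.00 × 0.0563958… = $15,790.8332…
Total = $280,000.00 + $32,900.0000 + $15,790.8332… = $328,690.83

$328,690.83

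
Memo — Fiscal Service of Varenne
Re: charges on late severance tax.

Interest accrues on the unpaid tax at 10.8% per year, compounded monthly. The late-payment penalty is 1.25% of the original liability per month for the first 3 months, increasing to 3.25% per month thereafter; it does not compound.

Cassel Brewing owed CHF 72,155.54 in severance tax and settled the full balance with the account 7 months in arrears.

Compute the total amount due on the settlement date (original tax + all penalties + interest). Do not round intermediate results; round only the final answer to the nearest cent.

CHF 88,911.99

Penalty, months 1–3: 3 × 1.25% × CHF 72,155.54 = CHF 2,705.83…
Penalty, months 4–7: 4 × 3.25% × CHF 72,155.54 = CHF 9,380.22…
Interest (10.8%/yr ÷ 12 = 0.9%/month): CHF 72,155.54 × ((1 + 0.009)^7 − 1) = CHF 4,670.3933…
Total = CHF 72,155.54 + CHF 12,086.0530… + CHF 4,670.3933… = CHF 88,911.99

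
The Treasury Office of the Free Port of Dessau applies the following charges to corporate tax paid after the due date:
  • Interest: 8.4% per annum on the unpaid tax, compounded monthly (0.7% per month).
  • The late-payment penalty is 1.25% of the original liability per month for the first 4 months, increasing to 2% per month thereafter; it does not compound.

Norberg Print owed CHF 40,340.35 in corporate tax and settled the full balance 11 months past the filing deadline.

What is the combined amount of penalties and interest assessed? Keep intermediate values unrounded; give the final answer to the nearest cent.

Penalty, months 1–4: 4 × 1.25% × CHF 40,340.35 = CHF 2,017.02…
Penalty, months 5–11: 7 × 2% × CHF 40,340.35 = CHF 5,647.65…
Interest: CHF 40,340.35 × ((1 + 0.007)^11 − 1) = CHF 40,340.35 × 0.0797524… = CHF 3,217.2395…
Penalties + interest = CHF 7,664.6665 + CHF 3,217.2395… = CHF 10,881.91

CHF 10,881.91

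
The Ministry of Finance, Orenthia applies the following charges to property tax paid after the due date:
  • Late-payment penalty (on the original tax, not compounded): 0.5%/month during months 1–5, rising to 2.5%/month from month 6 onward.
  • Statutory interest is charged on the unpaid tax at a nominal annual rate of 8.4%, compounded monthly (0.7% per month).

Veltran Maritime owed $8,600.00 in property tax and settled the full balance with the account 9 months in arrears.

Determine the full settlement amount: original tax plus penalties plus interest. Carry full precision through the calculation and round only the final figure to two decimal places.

Penalty, months 1–5: 5 × 0.5% × $8,600.00 = $215.00
Penalty, months 6–9: 4 × 2.5% × $8,600.00 = $860.00
Interest: $8,600.00 × ((1 + 0.007)^9 − 1) = $8,600.00 × 0.0647931… = $557.2208…
Total = $8,600.00 + $1,075.0000 + $557.2208… = $10,232.22

$10,232.22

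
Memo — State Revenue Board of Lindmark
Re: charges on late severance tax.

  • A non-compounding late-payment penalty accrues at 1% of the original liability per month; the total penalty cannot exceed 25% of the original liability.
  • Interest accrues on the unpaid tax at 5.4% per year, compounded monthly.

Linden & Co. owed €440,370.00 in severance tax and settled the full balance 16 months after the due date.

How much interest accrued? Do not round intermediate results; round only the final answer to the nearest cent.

Interest (5.4%/yr ÷ 12 = 0.45%/month): €440,370.00 × ((1 + 0.0045)^16 − 1) = €32,799.5434…

€32,799.54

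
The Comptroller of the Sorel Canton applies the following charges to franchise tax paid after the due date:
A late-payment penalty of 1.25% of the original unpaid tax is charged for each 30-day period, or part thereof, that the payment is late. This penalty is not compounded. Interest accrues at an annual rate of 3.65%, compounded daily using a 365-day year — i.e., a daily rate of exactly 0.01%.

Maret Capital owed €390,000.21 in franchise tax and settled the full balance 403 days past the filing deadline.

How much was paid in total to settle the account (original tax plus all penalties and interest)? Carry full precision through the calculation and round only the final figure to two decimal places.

Penalty periods: ⌈403/30⌉ = 14; penalty = 14 × 1.25% × €390,000.21 = €68,250.04…
Interest: €390,000.21 × ((1 + 0.0001)^403 − 1) = €390,000.21 × 0.04112097… = €16,037.1856…
Total = €390,000.21 + €68,250.0368… + €16,037.1856… = €474,287.43

€474,287.43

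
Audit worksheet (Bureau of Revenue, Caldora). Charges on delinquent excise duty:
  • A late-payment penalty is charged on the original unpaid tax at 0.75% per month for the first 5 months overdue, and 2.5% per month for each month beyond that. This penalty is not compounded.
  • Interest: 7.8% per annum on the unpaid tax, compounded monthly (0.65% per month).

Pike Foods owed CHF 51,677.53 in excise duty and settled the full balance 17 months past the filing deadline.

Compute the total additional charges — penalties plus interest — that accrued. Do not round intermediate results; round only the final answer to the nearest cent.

Penalty, months 1–5: 5 × 0.75% × CHF 51,677.53 = CHF 1,937.91…
Penalty, months 6–17: 12 × 2.5% × CHF 51,677.53 = CHF 15,503.26…
Interest: CHF 51,677.53 × ((1 + 0.0065)^17 − 1) = CHF 51,677.53 × 0.1164371… = CHF 6,017.1800…
Penalties + interest = CHF 17,441.1664… + CHF 6,017.1800… = CHF 23,458.35

CHF 23,458.35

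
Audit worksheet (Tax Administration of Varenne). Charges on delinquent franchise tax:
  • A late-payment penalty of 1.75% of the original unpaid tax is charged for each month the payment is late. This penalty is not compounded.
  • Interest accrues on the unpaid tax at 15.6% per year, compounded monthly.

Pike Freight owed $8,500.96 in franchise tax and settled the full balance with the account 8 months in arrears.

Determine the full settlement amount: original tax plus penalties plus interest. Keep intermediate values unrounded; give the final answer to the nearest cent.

$10,616.48

Late-payment penalty: 8 × 1.75% × $8,500.96 = $1,190.13…
Interest (15.6%/yr ÷ 12 = 1.3%/month): $8,500.96 × ((1 + 0.013)^8 − 1) = $925.3894…
Total = $8,500.96 + $1,190.1344 + $925.3894… = $10,616.48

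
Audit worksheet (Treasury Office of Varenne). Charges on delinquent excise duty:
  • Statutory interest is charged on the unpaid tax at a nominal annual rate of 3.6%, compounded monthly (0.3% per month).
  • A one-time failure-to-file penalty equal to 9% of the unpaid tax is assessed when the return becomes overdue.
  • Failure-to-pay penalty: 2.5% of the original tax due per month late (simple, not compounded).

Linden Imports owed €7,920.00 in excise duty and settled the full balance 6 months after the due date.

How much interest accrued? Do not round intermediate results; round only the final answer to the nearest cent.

Interest: €7,920.00 × ((1 + 0.003)^6 − 1) = €7,920.00 × 0.0181355… = €143.6335…

€143.63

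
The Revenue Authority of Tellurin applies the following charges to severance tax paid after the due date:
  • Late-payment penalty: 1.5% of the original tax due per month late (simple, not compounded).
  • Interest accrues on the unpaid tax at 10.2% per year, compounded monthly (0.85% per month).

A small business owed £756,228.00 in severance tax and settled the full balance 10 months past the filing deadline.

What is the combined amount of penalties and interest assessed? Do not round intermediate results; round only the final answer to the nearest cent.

Late-payment penalty: 10 × 1.5% × £756,228.00 = £113,434.20
Interest: £756,228.00 × ((1 + 0.0085)^10 − 1) = £756,228.00 × 0.0883261… = £66,794.6340…
Penalties + interest = £113,434.2000 + £66,794.6340… = £180,228.83

£180,228.83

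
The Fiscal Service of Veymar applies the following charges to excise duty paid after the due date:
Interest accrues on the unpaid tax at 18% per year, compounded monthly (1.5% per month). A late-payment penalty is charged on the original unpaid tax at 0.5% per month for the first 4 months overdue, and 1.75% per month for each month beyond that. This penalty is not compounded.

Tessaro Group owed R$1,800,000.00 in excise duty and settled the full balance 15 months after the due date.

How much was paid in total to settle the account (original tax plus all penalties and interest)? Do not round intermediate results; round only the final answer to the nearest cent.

Penalty, months 1–4: 4 × 0.5% × R$1,800,000.00 = R$36,000.00
Penalty, months 5–15: 11 × 1.75% × R$1,800,000.00 = R$346,500.00
Interest: R$1,800,000.00 × ((1 + 0.015)^15 − 1) = R$1,800,000.00 × 0.2502321… = R$450,417.7200…
Total = R$1,800,000.00 + R$382,500.0000 + R$450,417.7200… = R$2,632,917.72

R$2,632,917.72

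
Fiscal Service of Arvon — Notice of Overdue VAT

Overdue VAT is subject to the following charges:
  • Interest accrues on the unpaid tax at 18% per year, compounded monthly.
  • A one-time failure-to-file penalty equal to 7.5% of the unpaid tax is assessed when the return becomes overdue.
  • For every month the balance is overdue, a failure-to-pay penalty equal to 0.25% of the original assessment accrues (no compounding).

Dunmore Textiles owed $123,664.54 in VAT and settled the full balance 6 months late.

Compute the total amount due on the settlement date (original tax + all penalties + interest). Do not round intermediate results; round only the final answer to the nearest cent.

Failure-to-file penalty: 7.5% × $123,664.54 = $9,274.84…
Failure-to-pay penalty = 0.25% × $123,664.54 × 6 mo = $1,854.97…
Interest (18%/yr ÷ 12 = 1.5%/month): $123,664.54 × ((1 + 0.015)^6 − 1) = $11,555.6183…
Total = $123,664.54 + $11,129.8086 + $11,555.6183… = $146,349.97

$146,349.97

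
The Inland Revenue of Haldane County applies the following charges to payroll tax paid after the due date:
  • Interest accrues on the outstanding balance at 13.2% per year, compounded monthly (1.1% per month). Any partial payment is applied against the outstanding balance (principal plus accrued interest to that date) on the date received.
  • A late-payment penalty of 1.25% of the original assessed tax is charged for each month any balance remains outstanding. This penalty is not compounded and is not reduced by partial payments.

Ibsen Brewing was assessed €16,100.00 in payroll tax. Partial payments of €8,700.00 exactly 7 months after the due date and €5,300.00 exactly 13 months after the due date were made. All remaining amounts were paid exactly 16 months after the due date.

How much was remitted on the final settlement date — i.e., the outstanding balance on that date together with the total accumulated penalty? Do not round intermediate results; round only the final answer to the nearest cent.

Balance at month 7: €16,100.0000 × (1 + 0.011)^7 = €17,381.3684…
After €8,700.00 payment: €17,381.3684… − €8,700.00 = €8,681.3684…
Balance at month 13: €8,681.3684… × (1 + 0.011)^6 = €9,270.3284…
After €5,300.00 payment: €9,270.3284… − €5,300.00 = €3,970.3284…
Balance at month 16: €3,970.3284… × (1 + 0.011)^3 = €4,102.7958…
Penalty: 16 × 1.25% × €16,100.00 = €3,220.00
Final settlement = outstanding balance + penalty = €4,102.7958… + €3,220.00 = €7,322.80

€7,322.80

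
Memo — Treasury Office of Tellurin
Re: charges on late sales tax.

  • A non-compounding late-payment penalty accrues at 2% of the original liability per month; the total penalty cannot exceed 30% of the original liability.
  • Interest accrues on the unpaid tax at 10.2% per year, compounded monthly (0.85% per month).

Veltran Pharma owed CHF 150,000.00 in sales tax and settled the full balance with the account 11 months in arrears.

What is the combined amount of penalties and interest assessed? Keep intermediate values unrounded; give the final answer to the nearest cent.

Penalty: 11 × 2% × CHF 150,000.00 = CHF 33,000.00 (below the 30% cap of CHF 45,000.00)
Interest: CHF 150,000.00 × ((1 + 0.0085)^11 − 1) = CHF 150,000.00 × 0.0975768… = CHF 14,636.5236…
Penalties + interest = CHF 33,000.0000 + CHF 14,636.5236… = CHF 47,636.52

CHF 47,636.52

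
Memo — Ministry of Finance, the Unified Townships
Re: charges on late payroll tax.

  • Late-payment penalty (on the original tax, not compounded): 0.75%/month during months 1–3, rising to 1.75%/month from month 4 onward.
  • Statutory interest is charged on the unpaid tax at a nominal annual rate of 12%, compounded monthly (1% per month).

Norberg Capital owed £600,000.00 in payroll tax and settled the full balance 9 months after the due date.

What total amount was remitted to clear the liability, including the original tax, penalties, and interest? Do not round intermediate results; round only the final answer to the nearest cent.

£732,711.16

Penalty, months 1–3: 3 × 0.75% × £600,000.00 = £13,500.00
Penalty, months 4–9: 6 × 1.75% × £600,000.00 = £63,000.00
Interest: £600,000.00 × ((1 + 0.01)^9 − 1) = £600,000.00 × 0.0936853… = £56,211.1636…
Total = £600,000.00 + £76,500.0000 + £56,211.1636… = £732,711.16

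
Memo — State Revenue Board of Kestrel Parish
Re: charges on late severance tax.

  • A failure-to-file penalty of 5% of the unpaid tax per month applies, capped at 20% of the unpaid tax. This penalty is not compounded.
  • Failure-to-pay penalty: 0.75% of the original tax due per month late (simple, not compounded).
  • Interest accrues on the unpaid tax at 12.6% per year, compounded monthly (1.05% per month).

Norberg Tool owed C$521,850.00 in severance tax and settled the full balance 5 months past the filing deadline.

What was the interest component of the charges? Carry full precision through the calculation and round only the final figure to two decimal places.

C$27,978.54

Interest: C$521,850.00 × ((1 + 0.0105)^5 − 1) = C$521,850.00 × 0.0536141… = C$27,978.5375…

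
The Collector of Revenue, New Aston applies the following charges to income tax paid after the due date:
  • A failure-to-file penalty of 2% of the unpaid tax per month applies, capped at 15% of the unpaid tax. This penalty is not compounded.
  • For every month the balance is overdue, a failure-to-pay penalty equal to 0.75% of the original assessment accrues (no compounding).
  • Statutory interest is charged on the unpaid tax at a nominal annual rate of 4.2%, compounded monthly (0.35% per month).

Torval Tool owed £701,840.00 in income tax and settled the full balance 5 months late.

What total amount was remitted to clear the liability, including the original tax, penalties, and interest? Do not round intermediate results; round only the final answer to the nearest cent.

Failure-to-file: 5 × 2% × £701,840.00 = £70,184.00 (under the 15% cap)
Failure-to-pay penalty: 5 × 0.75% × £701,840.00 = £26,319.00
Interest: £701,840.00 × ((1 + 0.0035)^5 − 1) = £701,840.00 × 0.0176229… = £12,368.4768…
Total = £701,840.00 + £96,503.0000 + £12,368.4768… = £810,711.48

£810,711.48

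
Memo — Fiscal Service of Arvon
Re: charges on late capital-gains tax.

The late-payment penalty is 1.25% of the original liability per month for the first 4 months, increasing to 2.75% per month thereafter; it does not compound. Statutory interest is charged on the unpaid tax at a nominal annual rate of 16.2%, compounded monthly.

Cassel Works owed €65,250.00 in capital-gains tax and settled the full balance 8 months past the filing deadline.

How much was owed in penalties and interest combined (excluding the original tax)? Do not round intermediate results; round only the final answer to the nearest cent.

Penalty, months 1–4: 4 × 1.25% × €65,250.00 = €3,262.50
Penalty, months 5–8: 4 × 2.75% × €65,250.00 = €7,177.50
Interest (16.2%/yr ÷ 12 = 1.35%/month): €65,250.00 × ((1 + 0.0135)^8 − 1) = €7,389.1143…
Penalties + interest = €10,440.0000 + €7,389.1143… = €17,829.11

€17,829.11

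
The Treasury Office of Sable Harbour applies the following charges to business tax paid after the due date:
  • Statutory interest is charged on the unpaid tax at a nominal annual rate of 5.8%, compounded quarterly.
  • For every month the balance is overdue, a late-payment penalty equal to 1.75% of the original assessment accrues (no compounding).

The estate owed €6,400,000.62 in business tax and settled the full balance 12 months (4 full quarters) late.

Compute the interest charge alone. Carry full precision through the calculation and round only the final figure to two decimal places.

Interest (5.8%/yr ÷ 4 = 1.45%/quarter): €6,400,000.62 × ((1 + 0.0145)^4 − 1) = €379,351.9645…

€379,351.96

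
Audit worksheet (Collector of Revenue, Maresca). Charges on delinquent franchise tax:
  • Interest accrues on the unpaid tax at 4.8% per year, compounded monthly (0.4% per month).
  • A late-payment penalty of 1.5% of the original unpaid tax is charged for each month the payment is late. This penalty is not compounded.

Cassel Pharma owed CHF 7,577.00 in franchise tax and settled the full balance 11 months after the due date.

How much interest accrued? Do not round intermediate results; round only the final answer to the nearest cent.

CHF 340.14

Interest: CHF 7,577.00 × ((1 + 0.004)^11 − 1) = CHF 7,577.00 × 0.0448906… = CHF 340.1364…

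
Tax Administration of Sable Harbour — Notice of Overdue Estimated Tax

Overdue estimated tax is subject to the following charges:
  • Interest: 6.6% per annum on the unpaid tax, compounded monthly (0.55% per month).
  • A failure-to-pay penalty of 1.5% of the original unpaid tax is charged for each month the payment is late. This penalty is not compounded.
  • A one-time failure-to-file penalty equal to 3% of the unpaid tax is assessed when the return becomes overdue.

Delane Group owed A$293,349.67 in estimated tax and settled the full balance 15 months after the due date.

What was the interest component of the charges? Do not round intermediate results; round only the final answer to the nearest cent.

A$25,155.68

Interest: A$293,349.67 × ((1 + 0.0055)^15 − 1) = A$293,349.67 × 0.0857532… = A$25,155.6773…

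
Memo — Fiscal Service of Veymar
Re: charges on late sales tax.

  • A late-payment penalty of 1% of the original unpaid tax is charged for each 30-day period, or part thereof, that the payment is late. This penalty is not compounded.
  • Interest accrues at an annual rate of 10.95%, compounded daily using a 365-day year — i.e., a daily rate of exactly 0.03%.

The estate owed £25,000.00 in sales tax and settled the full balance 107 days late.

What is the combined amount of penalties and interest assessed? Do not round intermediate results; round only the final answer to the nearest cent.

Penalty periods: ⌈107/30⌉ = 4; penalty = 4 × 1% × £25,000.00 = £1,000.00
Interest: £25,000.00 × ((1 + 0.0003)^107 − 1) = £25,000.00 × 0.03261579… = £815.3948…
Penalties + interest = £1,000.0000 + £815.3948… = £1,815.39

£1,815.39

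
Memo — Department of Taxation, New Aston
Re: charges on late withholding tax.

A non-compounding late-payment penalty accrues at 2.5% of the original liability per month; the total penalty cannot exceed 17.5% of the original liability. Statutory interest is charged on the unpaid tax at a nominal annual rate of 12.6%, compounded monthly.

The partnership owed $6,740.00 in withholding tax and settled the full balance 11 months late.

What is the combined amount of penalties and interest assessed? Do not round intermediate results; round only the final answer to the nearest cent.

Penalty (uncapped): 11 × 2.5% × $6,740.00 = $1,853.50; cap = 17.5% × $6,740.00 = $1,179.50 → penalty = $1,179.50
Interest (12.6%/yr ÷ 12 = 1.05%/month): $6,740.00 × ((1 + 0.0105)^11 − 1) = $820.6545…
Penalties + interest = $1,179.5000 + $820.6545… = $2,000.15

$2,000.15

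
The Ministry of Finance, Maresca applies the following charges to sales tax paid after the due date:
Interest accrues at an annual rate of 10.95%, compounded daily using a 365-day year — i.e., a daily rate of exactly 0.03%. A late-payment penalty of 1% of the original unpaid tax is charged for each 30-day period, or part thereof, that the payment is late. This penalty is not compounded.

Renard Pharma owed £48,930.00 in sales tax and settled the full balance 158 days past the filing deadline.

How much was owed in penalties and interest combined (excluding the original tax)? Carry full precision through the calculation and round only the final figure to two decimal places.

£5,310.56

Penalty periods: ⌈158/30⌉ = 6; penalty = 6 × 1% × £48,930.00 = £2,935.80
Interest: £48,930.00 × ((1 + 0.0003)^158 − 1) = £48,930.00 × 0.04853389… = £2,374.7631…
Penalties + interest = £2,935.8000 + £2,374.7631… = £5,310.56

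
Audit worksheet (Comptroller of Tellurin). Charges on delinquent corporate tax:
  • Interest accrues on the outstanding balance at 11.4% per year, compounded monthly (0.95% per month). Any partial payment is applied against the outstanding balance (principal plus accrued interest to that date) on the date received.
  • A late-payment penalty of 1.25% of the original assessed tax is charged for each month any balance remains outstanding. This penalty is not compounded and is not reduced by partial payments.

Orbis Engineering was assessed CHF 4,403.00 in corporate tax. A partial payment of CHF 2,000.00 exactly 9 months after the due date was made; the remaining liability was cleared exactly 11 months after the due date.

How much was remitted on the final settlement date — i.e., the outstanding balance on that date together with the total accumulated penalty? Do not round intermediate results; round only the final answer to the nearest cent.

CHF 3,452.84

Balance at month 9: CHF 4,403.0000 × (1 + 0.0095)^9 = CHF 4,794.0835…
After CHF 2,000.00 payment: CHF 4,794.0835… − CHF 2,000.00 = CHF 2,794.0835…
Balance at month 11: CHF 2,794.0835… × (1 + 0.0095)^2 = CHF 2,847.4233…
Penalty: 11 × 1.25% × CHF 4,403.00 = CHF 605.41…
Final settlement = outstanding balance + penalty = CHF 2,847.4233… + CHF 605.41… = CHF 3,452.84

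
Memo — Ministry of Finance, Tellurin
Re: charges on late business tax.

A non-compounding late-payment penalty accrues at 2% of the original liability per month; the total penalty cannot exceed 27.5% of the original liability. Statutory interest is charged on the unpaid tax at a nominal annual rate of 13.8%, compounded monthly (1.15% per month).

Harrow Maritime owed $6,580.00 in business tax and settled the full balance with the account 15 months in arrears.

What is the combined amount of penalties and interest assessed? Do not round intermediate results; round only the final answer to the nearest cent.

$3,040.64

Penalty (uncapped): 15 × 2% × $6,580.00 = $1,974.00; cap = 27.5% × $6,580.00 = $1,809.50 → penalty = $1,809.50
Interest: $6,580.00 × ((1 + 0.0115)^15 − 1) = $6,580.00 × 0.1871027… = $1,231.1360…
Penalties + interest = $1,809.5000 + $1,231.1360… = $3,040.64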